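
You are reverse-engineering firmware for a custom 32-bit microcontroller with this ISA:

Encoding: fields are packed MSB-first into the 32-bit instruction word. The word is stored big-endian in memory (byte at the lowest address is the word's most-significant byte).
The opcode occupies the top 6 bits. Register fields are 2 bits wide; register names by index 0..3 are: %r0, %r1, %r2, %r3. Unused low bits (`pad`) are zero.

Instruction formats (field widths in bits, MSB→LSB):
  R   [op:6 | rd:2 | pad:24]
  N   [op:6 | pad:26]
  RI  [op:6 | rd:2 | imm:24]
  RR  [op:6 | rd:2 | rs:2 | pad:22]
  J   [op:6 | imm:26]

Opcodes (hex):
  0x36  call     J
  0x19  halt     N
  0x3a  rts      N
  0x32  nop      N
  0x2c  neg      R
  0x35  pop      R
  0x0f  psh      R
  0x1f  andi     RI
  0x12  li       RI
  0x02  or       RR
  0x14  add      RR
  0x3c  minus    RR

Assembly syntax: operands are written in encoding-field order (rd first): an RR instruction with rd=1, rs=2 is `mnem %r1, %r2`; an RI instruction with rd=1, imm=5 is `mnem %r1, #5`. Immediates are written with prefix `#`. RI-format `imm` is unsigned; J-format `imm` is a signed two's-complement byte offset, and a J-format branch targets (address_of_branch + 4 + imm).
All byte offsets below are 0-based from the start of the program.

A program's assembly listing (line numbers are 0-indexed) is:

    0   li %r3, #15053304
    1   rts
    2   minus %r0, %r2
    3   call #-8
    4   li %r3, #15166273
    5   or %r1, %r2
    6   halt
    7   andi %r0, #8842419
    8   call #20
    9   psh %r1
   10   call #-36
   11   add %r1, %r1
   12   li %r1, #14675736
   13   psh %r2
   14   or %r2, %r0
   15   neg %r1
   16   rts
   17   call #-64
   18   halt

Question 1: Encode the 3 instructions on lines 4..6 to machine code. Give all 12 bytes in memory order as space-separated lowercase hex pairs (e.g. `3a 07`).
4. li fields op=0x12:6|rd=3:2|imm=15166273:24 → word 4be76b41h → 4b e7 6b 41
5. or fields op=0x2:6|rd=1:2|rs=2:2|pad=0:22 → word 09800000h → 09 80 00 00
6. halt fields op=0x19:6|pad=0:26 → word 64000000h → 64 00 00 00

4b e7 6b 41 09 80 00 00 64 00 00 00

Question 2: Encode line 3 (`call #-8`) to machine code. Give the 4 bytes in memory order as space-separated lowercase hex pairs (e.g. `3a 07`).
line 3 (call): pack op=0x36:6|imm=-8:26 = 0xdbfffff8; big→ db ff ff f8

db ff ff f8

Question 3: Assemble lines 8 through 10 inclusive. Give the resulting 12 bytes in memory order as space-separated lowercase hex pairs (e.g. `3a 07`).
d8 00 00 14 3d 00 00 00 db ff ff dc

8. call fields op=0x36:6|imm=20:26 → word d8000014h → d8 00 00 14
9. psh fields op=0xf:6|rd=1:2|pad=0:24 → word 3d000000h → 3d 00 00 00
10. call fields op=0x36:6|imm=-36:26 → word dbffffdch → db ff ff dc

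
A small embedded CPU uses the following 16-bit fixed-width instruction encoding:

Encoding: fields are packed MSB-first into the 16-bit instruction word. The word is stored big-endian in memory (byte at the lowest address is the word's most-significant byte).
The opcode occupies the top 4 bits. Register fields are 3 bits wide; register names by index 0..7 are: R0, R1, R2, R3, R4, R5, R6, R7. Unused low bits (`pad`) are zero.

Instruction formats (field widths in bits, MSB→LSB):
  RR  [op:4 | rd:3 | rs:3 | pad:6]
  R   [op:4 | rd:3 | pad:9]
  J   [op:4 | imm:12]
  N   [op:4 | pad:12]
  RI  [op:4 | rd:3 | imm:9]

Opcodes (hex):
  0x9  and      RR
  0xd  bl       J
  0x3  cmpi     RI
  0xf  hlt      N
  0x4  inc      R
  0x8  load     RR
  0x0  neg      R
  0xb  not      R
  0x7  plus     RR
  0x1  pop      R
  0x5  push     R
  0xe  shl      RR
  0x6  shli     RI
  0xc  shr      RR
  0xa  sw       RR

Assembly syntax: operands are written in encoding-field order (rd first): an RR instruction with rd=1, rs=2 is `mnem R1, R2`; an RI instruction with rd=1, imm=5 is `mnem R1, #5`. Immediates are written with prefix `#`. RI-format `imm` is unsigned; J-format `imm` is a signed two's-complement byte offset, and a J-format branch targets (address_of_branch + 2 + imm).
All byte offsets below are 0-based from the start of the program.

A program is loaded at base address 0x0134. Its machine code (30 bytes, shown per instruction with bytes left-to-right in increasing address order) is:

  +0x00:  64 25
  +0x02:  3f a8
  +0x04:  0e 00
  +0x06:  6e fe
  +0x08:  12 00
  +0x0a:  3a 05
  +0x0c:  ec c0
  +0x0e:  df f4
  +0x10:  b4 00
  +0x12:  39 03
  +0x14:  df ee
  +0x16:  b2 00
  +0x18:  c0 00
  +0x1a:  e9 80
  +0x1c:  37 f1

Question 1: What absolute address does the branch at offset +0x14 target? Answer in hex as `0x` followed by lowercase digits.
0x0138

+0x14: df ee ⇒ word 0xdfee (big)
  op=0xdfee>>12=0xd ⇒ bl (J)
  imm@[11:0]=0xfee (s12→-18) ⇒ #-18
  target = base 0x0134 + off 0x14 + 2 + imm -18 = 0x0138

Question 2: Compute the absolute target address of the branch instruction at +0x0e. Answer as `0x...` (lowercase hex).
@+0e  big-endian(df f4) = 0xdff4
  top 4b → 0xd → bl [J]
  imm: (w>>0)&0xfff=0xff4 (s12→-12) → #-12
  target = base 0x0134 + off 0x0e + 2 + imm -12 = 0x0138

0x0138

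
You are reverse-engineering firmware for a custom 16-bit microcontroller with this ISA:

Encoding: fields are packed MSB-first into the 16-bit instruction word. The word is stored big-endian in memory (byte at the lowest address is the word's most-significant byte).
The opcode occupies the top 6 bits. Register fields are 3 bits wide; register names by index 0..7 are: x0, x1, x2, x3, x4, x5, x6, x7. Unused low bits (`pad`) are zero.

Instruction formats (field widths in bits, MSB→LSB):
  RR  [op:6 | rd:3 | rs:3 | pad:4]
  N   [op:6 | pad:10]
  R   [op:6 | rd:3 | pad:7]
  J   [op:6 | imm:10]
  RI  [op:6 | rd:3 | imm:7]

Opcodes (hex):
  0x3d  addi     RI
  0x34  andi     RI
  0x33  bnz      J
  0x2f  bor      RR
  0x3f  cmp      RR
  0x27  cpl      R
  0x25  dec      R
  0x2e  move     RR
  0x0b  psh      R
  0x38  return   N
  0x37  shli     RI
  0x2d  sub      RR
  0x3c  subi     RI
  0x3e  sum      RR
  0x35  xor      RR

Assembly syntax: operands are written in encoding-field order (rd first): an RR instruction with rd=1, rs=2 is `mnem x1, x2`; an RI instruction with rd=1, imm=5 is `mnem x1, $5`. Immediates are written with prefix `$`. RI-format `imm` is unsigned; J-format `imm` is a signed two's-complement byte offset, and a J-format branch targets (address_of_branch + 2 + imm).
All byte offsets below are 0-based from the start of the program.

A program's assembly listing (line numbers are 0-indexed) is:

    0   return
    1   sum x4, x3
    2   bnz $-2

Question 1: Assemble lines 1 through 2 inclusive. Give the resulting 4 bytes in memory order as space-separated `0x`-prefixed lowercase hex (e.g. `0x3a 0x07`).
L1: sum op=0x3e:6|rd=4:3|rs=3:3|pad=0:4 ⇒ 0xfa30 ⇒ big fa 30
L2: bnz op=0x33:6|imm=-2:10 ⇒ 0xcffe ⇒ big cf fe

0xfa 0x30 0xcf 0xfe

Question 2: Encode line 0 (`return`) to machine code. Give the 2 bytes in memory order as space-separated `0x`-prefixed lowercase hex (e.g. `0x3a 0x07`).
0xe0 0x00

0. return fields op=0x38:6|pad=0:10 → word e000h → e0 00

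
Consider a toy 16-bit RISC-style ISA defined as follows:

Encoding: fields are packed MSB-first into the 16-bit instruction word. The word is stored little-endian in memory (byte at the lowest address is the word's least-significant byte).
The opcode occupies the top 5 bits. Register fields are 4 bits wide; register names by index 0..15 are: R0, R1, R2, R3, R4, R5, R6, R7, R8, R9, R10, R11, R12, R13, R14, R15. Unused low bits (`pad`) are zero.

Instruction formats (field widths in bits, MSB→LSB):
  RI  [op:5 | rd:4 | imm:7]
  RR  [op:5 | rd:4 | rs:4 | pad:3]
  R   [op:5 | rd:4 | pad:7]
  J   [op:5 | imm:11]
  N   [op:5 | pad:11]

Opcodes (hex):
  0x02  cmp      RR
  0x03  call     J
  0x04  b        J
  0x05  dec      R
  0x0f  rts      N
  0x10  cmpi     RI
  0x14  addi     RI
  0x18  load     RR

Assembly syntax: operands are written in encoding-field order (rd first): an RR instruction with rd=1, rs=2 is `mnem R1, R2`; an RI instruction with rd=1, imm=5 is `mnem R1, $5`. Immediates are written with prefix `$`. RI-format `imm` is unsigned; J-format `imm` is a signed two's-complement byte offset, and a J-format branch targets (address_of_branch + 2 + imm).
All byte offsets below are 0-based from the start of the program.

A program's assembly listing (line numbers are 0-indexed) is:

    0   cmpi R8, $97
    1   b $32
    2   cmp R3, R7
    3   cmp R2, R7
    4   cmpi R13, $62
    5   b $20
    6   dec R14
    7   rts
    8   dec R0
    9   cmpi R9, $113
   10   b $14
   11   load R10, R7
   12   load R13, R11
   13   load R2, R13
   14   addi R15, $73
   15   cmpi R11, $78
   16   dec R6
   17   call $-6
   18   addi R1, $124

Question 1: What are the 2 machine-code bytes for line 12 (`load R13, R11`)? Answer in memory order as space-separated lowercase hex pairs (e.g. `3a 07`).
line 12 (load): pack op=0x18:5|rd=13:4|rs=11:4|pad=0:3 = 0xc6d8; little→ d8 c6

d8 c6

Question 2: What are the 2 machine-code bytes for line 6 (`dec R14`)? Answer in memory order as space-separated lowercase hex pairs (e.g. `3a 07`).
00 2f

L6: dec op=0x5:5|rd=14:4|pad=0:7 ⇒ 0x2f00 ⇒ little 00 2f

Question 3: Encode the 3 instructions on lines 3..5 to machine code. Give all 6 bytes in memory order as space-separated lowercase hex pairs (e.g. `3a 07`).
38 11 be 86 14 20

3. cmp fields op=0x2:5|rd=2:4|rs=7:4|pad=0:3 → word 1138h → 38 11
4. cmpi fields op=0x10:5|rd=13:4|imm=62:7 → word 86beh → be 86
5. b fields op=0x4:5|imm=20:11 → word 2014h → 14 20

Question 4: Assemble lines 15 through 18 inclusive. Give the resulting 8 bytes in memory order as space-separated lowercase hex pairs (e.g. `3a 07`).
15. cmpi fields op=0x10:5|rd=11:4|imm=78:7 → word 85ceh → ce 85
16. dec fields op=0x5:5|rd=6:4|pad=0:7 → word 2b00h → 00 2b
17. call fields op=0x3:5|imm=-6:11 → word 1ffah → fa 1f
18. addi fields op=0x14:5|rd=1:4|imm=124:7 → word a0fch → fc a0

ce 85 00 2b fa 1f fc a0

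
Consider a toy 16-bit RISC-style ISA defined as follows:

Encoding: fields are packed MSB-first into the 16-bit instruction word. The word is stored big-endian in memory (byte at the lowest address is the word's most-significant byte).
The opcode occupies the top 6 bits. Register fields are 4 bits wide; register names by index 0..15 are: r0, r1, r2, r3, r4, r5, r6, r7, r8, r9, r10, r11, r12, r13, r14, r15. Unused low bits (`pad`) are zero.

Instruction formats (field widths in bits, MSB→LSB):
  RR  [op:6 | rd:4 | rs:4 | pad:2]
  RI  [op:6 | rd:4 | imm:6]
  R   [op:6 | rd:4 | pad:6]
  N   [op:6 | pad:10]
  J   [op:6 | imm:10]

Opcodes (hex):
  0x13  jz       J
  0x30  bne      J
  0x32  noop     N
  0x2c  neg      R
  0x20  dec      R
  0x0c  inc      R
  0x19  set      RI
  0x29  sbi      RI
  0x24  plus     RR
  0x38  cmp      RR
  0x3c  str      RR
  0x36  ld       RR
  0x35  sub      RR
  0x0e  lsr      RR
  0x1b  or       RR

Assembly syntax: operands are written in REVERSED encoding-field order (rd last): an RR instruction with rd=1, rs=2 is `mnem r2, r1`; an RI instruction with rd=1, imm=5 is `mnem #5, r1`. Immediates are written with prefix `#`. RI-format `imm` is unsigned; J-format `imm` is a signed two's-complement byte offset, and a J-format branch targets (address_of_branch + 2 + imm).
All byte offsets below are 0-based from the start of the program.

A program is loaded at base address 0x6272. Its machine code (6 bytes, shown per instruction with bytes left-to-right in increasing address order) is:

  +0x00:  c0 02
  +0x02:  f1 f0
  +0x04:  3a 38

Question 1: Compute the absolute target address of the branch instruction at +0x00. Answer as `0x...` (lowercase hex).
[00] c0 02 → 0xc002
  top 6b → 0x30 → bne [J]
  [9:0] imm=2 = #2
  target = base 0x6272 + off 0x00 + 2 + imm 2 = 0x6276

0x6276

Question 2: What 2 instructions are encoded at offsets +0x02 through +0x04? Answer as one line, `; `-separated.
str r12, r7; lsr r14, r8

@+02  big-endian(f1 f0) = 0xf1f0
  opcode bits[15:10]=0x3c: str/RR
  [9:6] rd=7 = r7
  [5:2] rs=12 = r12
@+04  big-endian(3a 38) = 0x3a38
  opcode bits[15:10]=0xe: lsr/RR
  [9:6] rd=8 = r8
  [5:2] rs=14 = r14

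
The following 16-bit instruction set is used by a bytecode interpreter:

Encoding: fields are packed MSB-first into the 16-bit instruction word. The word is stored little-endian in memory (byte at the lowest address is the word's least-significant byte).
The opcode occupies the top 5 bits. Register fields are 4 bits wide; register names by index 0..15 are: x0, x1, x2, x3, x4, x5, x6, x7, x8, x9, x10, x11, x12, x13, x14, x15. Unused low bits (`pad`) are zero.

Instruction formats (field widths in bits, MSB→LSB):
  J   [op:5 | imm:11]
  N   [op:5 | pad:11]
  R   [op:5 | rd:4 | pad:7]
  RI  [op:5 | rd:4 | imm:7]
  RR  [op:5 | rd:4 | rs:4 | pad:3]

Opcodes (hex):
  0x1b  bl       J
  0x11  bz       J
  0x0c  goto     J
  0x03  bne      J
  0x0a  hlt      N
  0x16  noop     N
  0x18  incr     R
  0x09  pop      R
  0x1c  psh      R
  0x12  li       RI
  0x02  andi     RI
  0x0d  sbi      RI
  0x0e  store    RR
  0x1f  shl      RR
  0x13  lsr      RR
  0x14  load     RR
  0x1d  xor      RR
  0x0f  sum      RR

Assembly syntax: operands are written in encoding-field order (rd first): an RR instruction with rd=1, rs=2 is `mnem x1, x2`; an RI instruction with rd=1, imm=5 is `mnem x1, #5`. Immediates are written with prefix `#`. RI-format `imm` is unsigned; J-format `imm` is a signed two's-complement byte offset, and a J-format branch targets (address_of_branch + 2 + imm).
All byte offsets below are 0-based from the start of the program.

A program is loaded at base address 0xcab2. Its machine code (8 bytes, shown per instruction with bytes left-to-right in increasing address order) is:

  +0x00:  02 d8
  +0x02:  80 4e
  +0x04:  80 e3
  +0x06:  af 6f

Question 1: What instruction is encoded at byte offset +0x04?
[04] 80 e3 → 0xe380
  opcode bits[15:11]=0x1c: psh/R
  rd@[10:7]=0x7 ⇒ x7

psh x7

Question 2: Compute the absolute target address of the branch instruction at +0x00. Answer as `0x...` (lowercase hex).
0xcab6

off 0x00: read 02 d8 as little → 0xd802
  op=0xd802>>11=0x1b ⇒ bl (J)
  [10:0] imm=2 = #2
  target = base 0xcab2 + off 0x00 + 2 + imm 2 = 0xcab6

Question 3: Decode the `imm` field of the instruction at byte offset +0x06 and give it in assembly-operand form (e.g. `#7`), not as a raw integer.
#47

[06] af 6f → 0x6faf
  op=0x6faf>>11=0xd ⇒ sbi (RI)
  [10:7] rd=15 = x15
  [6:0] imm=47 = #47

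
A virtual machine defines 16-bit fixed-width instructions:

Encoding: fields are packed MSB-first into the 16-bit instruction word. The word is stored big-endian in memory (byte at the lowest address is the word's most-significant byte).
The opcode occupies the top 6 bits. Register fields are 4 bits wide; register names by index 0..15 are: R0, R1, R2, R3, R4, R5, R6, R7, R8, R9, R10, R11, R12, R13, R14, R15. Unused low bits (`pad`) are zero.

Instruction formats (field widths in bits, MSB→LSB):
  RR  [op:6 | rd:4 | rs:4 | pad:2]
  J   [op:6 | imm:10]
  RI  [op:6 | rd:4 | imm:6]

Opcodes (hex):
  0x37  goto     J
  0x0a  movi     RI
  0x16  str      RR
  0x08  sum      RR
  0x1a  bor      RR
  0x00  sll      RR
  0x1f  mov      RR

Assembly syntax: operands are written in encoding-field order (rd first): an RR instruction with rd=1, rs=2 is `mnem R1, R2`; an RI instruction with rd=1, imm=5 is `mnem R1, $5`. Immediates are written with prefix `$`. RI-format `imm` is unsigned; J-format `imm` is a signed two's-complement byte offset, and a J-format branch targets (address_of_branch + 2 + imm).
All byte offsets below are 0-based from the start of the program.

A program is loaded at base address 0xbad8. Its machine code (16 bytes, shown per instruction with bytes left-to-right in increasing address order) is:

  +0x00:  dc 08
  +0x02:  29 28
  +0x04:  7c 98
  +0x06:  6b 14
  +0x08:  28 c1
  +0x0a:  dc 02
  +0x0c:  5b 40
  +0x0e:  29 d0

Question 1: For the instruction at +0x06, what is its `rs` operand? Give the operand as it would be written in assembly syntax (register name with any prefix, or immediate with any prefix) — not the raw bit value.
+0x06: 6b 14 ⇒ word 0x6b14 (big)
  opcode bits[15:10]=0x1a: bor/RR
  [9:6] rd=12 = R12
  [5:2] rs=5 = R5

R5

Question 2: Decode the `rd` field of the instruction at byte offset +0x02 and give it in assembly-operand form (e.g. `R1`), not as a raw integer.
@+02  big-endian(29 28) = 0x2928
  op=0x2928>>10=0xa ⇒ movi (RI)
  rd: (w>>6)&0xf=0x4 → R4
  imm: (w>>0)&0x3f=0x28 → $40

R4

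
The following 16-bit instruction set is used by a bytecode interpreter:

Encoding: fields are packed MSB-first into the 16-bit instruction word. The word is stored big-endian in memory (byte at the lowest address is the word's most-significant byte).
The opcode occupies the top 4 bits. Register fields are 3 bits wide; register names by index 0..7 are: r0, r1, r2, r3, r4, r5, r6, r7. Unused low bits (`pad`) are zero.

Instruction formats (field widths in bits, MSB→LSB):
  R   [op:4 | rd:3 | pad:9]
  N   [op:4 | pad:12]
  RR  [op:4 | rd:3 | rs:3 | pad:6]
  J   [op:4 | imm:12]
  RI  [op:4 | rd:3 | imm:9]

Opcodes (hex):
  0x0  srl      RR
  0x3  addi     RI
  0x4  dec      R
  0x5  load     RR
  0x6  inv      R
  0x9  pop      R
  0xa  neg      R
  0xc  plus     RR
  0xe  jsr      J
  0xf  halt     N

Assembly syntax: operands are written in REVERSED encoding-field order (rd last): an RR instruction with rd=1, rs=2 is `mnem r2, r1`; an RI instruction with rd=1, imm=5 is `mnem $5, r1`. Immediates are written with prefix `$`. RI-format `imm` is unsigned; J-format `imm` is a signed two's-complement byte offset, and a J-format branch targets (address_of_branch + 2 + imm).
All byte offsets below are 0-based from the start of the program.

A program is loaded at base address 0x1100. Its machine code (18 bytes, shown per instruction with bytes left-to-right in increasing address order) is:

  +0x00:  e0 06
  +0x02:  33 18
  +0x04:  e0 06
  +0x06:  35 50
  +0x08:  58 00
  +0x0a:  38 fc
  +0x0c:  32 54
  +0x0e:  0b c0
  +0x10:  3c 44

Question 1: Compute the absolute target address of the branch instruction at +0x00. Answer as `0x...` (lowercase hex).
0x1108

[00] e0 06 → 0xe006
  op=0xe006>>12=0xe ⇒ jsr (J)
  imm@[11:0]=0x6 ⇒ $6
  target = base 0x1100 + off 0x00 + 2 + imm 6 = 0x1108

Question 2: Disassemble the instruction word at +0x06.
addi $336, r2

@+06  big-endian(35 50) = 0x3550
  opcode bits[15:12]=0x3: addi/RI
  rd: (w>>9)&0x7=0x2 → r2
  imm: (w>>0)&0x1ff=0x150 → $336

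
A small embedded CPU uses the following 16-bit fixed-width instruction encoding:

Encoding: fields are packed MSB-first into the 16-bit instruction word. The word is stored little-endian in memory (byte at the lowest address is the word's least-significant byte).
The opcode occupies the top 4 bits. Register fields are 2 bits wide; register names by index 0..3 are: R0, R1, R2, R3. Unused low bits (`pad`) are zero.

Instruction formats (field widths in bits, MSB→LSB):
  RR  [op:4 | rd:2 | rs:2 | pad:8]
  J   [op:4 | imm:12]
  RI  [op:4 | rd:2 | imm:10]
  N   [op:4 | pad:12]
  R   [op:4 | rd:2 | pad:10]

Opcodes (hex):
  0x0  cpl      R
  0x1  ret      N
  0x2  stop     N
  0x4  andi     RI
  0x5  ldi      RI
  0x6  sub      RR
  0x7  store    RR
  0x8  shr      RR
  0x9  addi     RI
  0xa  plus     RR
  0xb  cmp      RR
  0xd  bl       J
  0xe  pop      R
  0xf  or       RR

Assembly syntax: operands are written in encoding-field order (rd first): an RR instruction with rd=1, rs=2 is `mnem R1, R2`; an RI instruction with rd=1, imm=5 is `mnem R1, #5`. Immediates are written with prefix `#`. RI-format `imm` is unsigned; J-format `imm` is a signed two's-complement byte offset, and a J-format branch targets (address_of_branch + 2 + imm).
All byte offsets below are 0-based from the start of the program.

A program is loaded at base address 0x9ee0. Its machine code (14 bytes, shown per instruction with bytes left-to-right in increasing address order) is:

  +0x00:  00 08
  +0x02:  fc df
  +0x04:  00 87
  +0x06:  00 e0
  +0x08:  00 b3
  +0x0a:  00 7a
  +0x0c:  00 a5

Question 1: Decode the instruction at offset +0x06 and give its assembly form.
+0x06: 00 e0 ⇒ word 0xe000 (little)
  op=0xe000>>12=0xe ⇒ pop (R)
  rd: (w>>10)&0x3=0x0 → R0

pop R0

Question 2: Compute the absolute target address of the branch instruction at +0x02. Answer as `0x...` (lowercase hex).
@+02  little-endian(fc df) = 0xdffc
  opcode bits[15:12]=0xd: bl/J
  imm: (w>>0)&0xfff=0xffc (s12→-4) → #-4
  target = base 0x9ee0 + off 0x02 + 2 + imm -4 = 0x9ee0

0x9ee0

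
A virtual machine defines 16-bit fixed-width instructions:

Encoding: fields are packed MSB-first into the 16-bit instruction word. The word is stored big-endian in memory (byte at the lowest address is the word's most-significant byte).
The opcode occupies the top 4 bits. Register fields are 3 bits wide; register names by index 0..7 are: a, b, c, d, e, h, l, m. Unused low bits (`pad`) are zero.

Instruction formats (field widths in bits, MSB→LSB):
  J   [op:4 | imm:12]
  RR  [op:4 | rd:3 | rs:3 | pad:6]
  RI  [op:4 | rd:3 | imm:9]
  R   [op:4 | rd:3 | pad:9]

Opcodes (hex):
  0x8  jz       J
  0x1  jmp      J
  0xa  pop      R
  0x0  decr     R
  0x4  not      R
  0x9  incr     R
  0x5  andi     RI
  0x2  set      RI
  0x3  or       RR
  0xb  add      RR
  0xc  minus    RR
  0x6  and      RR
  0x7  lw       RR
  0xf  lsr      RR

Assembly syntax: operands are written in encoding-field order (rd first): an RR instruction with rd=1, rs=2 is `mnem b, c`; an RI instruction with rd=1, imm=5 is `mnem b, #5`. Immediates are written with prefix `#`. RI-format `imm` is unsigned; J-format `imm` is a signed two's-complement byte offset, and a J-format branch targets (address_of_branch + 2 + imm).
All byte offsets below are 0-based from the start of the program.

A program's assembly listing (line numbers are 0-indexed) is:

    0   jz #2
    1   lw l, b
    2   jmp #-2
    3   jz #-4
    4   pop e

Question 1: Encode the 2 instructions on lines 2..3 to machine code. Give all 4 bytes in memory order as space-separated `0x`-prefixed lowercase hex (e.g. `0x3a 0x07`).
0x1f 0xfe 0x8f 0xfc

2. jmp fields op=0x1:4|imm=-2:12 → word 1ffeh → 1f fe
3. jz fields op=0x8:4|imm=-4:12 → word 8ffch → 8f fc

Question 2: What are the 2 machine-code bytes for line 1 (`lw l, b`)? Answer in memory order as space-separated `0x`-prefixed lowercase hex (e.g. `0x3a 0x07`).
0x7c 0x40

line 1 (lw): pack op=0x7:4|rd=6:3|rs=1:3|pad=0:6 = 0x7c40; big→ 7c 40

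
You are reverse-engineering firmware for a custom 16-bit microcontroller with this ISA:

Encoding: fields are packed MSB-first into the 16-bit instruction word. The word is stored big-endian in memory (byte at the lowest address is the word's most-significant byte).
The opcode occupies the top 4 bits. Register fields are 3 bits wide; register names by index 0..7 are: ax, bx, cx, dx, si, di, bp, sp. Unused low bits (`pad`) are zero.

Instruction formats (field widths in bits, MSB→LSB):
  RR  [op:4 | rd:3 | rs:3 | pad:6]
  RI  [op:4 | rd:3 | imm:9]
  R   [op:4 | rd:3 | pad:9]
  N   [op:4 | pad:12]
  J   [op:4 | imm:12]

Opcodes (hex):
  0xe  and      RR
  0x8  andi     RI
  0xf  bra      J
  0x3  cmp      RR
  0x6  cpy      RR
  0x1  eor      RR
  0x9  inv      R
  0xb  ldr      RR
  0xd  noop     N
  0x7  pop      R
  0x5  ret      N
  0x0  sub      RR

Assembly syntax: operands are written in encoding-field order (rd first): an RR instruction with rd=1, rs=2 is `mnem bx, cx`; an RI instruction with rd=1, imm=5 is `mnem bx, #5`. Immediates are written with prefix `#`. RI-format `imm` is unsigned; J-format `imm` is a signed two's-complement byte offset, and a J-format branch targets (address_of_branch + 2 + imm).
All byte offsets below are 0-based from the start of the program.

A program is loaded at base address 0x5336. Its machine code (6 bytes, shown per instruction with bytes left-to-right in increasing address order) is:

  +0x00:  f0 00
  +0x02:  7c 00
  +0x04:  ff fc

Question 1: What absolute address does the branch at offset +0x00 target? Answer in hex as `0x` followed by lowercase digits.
@+00  big-endian(f0 00) = 0xf000
  opcode bits[15:12]=0xf: bra/J
  imm: (w>>0)&0xfff=0x0 → #0
  target = base 0x5336 + off 0x00 + 2 + imm 0 = 0x5338

0x5338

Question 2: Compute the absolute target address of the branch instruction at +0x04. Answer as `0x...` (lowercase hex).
0x5338

off 0x04: read ff fc as big → 0xfffc
  op=0xfffc>>12=0xf ⇒ bra (J)
  imm: (w>>0)&0xfff=0xffc (s12→-4) → #-4
  target = base 0x5336 + off 0x04 + 2 + imm -4 = 0x5338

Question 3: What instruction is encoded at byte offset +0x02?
pop bp

+0x02: 7c 00 ⇒ word 0x7c00 (big)
  op=0x7c00>>12=0x7 ⇒ pop (R)
  rd@[11:9]=0x6 ⇒ bp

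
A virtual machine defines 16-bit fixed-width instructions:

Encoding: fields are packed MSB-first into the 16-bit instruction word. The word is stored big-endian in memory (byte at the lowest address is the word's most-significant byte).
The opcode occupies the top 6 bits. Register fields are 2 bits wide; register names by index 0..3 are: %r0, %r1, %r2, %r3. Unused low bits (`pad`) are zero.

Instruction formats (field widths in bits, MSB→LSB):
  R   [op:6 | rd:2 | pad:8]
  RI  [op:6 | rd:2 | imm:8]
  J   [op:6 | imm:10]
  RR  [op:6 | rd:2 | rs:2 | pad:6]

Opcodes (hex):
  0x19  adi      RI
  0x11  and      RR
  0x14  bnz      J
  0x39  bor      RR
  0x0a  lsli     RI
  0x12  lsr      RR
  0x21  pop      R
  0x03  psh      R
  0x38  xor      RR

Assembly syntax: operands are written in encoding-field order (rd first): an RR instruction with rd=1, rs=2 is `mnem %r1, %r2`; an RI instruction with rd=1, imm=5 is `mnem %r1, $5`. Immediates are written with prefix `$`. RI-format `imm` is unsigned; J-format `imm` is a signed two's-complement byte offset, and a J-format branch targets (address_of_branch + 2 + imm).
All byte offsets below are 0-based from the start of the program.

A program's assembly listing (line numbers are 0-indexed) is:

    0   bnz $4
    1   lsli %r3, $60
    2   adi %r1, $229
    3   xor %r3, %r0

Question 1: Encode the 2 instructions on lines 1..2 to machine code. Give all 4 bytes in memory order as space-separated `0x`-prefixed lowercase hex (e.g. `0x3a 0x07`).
0x2b 0x3c 0x65 0xe5

1. lsli fields op=0xa:6|rd=3:2|imm=60:8 → word 2b3ch → 2b 3c
2. adi fields op=0x19:6|rd=1:2|imm=229:8 → word 65e5h → 65 e5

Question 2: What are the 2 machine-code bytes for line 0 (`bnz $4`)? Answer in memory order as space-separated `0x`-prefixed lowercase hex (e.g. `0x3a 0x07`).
L0: bnz op=0x14:6|imm=4:10 ⇒ 0x5004 ⇒ big 50 04

0x50 0x04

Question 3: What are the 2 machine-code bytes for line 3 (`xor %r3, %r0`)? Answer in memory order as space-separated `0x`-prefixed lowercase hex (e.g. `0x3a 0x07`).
L3: xor op=0x38:6|rd=3:2|rs=0:2|pad=0:6 ⇒ 0xe300 ⇒ big e3 00

0xe3 0x00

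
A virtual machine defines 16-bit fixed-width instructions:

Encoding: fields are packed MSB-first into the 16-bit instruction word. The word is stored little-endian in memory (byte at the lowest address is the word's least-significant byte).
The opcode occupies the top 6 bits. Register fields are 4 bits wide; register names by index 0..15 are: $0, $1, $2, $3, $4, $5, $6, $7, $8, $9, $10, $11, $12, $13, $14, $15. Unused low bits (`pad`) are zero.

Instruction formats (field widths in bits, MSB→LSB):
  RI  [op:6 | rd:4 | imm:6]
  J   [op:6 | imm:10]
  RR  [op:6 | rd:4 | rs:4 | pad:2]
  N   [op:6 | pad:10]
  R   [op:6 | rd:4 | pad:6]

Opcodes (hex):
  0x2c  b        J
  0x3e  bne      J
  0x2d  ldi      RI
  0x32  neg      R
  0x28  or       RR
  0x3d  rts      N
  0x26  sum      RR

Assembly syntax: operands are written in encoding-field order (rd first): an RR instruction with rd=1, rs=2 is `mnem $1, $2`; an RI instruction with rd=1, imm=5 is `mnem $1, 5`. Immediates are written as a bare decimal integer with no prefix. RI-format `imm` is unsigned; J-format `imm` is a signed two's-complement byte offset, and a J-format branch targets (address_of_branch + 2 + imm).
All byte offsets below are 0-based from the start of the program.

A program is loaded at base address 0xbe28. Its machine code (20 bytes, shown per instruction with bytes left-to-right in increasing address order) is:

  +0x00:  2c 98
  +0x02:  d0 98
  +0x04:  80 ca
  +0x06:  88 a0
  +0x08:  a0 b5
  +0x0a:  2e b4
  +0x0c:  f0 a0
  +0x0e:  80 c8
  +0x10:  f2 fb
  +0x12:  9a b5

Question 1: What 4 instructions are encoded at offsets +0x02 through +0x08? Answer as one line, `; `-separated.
+0x02: d0 98 ⇒ word 0x98d0 (little)
  op=0x98d0>>10=0x26 ⇒ sum (RR)
  rd@[9:6]=0x3 ⇒ $3
  rs@[5:2]=0x4 ⇒ $4
+0x04: 80 ca ⇒ word 0xca80 (little)
  op=0xca80>>10=0x32 ⇒ neg (R)
  rd@[9:6]=0xa ⇒ $10
+0x06: 88 a0 ⇒ word 0xa088 (little)
  op=0xa088>>10=0x28 ⇒ or (RR)
  rd@[9:6]=0x2 ⇒ $2
  rs@[5:2]=0x2 ⇒ $2
+0x08: a0 b5 ⇒ word 0xb5a0 (little)
  op=0xb5a0>>10=0x2d ⇒ ldi (RI)
  rd@[9:6]=0x6 ⇒ $6
  imm@[5:0]=0x20 ⇒ 32

sum $3, $4; neg $10; or $2, $2; ldi $6, 32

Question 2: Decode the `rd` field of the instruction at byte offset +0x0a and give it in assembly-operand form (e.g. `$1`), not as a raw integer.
$0

+0x0a: 2e b4 ⇒ word 0xb42e (little)
  op=0xb42e>>10=0x2d ⇒ ldi (RI)
  rd: (w>>6)&0xf=0x0 → $0
  imm: (w>>0)&0x3f=0x2e → 46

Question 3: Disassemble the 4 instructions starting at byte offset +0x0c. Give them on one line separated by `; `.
[0c] f0 a0 → 0xa0f0
  opcode bits[15:10]=0x28: or/RR
  [9:6] rd=3 = $3
  [5:2] rs=12 = $12
[0e] 80 c8 → 0xc880
  opcode bits[15:10]=0x32: neg/R
  [9:6] rd=2 = $2
[10] f2 fb → 0xfbf2
  opcode bits[15:10]=0x3e: bne/J
  [9:0] imm=1010 (s10→-14) = -14
[12] 9a b5 → 0xb59a
  opcode bits[15:10]=0x2d: ldi/RI
  [9:6] rd=6 = $6
  [5:0] imm=26 = 26

or $3, $12; neg $2; bne -14; ldi $6, 26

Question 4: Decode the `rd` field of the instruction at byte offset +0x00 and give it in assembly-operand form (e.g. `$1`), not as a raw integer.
@+00  little-endian(2c 98) = 0x982c
  op=0x982c>>10=0x26 ⇒ sum (RR)
  rd@[9:6]=0x0 ⇒ $0
  rs@[5:2]=0xb ⇒ $11

$0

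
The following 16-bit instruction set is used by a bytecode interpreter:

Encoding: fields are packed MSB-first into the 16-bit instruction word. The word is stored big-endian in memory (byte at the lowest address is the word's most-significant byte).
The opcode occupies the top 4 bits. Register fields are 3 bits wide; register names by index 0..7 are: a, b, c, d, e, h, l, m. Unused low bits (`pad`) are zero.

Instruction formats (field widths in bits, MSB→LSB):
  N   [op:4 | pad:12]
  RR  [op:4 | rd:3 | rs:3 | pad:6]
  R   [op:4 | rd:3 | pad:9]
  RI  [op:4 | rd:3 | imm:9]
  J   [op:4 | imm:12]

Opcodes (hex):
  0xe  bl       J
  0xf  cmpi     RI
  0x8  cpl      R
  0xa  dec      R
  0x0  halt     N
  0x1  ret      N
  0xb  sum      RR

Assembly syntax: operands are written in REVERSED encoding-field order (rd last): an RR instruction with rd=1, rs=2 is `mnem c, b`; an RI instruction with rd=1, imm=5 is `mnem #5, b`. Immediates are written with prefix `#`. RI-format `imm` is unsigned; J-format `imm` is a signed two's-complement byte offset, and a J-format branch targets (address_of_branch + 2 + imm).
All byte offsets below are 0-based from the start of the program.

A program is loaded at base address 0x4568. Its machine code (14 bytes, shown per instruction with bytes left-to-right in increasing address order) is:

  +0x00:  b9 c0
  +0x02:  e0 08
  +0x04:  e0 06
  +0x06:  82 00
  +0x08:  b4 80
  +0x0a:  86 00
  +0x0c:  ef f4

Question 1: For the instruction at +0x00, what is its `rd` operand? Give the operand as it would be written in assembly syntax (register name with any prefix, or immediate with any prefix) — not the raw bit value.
off 0x00: read b9 c0 as big → 0xb9c0
  top 4b → 0xb → sum [RR]
  rd: (w>>9)&0x7=0x4 → e
  rs: (w>>6)&0x7=0x7 → m

e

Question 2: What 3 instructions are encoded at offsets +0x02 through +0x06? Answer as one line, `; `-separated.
off 0x02: read e0 08 as big → 0xe008
  opcode bits[15:12]=0xe: bl/J
  [11:0] imm=8 = #8
off 0x04: read e0 06 as big → 0xe006
  opcode bits[15:12]=0xe: bl/J
  [11:0] imm=6 = #6
off 0x06: read 82 00 as big → 0x8200
  opcode bits[15:12]=0x8: cpl/R
  [11:9] rd=1 = b

bl #8; bl #6; cpl b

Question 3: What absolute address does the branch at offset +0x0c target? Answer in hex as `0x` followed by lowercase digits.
0x456a

+0x0c: ef f4 ⇒ word 0xeff4 (big)
  op=0xeff4>>12=0xe ⇒ bl (J)
  imm: (w>>0)&0xfff=0xff4 (s12→-12) → #-12
  target = base 0x4568 + off 0x0c + 2 + imm -12 = 0x456a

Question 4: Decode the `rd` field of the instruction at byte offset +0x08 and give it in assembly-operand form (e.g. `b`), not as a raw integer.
@+08  big-endian(b4 80) = 0xb480
  top 4b → 0xb → sum [RR]
  rd: (w>>9)&0x7=0x2 → c
  rs: (w>>6)&0x7=0x2 → c

c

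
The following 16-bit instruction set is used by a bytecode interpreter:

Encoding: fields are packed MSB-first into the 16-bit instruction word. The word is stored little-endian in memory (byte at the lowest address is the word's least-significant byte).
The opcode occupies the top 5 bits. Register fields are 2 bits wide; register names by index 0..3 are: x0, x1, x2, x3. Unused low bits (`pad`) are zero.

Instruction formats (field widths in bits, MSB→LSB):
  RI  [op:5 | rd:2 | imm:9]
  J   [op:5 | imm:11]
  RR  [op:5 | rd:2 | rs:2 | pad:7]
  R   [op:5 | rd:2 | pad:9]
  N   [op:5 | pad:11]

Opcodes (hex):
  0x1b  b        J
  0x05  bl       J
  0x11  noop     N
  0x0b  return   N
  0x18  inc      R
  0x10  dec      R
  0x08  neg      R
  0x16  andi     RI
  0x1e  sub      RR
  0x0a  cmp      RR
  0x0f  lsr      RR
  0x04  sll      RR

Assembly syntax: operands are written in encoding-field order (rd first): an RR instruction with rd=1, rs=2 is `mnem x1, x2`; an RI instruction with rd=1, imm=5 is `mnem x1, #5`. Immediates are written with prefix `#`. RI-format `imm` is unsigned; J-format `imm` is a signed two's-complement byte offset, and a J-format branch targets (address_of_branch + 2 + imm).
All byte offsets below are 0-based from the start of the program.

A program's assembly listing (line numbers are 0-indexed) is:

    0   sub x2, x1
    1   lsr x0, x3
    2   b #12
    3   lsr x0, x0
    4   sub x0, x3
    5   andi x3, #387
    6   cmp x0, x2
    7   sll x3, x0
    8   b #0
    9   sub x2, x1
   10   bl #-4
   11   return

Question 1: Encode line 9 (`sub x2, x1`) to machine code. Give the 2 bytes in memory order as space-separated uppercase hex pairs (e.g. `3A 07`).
9. sub fields op=0x1e:5|rd=2:2|rs=1:2|pad=0:7 → word f480h → 80 f4

80 F4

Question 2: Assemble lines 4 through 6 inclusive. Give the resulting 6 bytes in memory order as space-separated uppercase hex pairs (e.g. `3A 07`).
L4: sub op=0x1e:5|rd=0:2|rs=3:2|pad=0:7 ⇒ 0xf180 ⇒ little 80 f1
L5: andi op=0x16:5|rd=3:2|imm=387:9 ⇒ 0xb783 ⇒ little 83 b7
L6: cmp op=0xa:5|rd=0:2|rs=2:2|pad=0:7 ⇒ 0x5100 ⇒ little 00 51

80 F1 83 B7 00 51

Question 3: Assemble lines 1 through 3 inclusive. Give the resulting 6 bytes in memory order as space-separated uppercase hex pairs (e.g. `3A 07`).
80 79 0C D8 00 78

1. lsr fields op=0xf:5|rd=0:2|rs=3:2|pad=0:7 → word 7980h → 80 79
2. b fields op=0x1b:5|imm=12:11 → word d80ch → 0c d8
3. lsr fields op=0xf:5|rd=0:2|rs=0:2|pad=0:7 → word 7800h → 00 78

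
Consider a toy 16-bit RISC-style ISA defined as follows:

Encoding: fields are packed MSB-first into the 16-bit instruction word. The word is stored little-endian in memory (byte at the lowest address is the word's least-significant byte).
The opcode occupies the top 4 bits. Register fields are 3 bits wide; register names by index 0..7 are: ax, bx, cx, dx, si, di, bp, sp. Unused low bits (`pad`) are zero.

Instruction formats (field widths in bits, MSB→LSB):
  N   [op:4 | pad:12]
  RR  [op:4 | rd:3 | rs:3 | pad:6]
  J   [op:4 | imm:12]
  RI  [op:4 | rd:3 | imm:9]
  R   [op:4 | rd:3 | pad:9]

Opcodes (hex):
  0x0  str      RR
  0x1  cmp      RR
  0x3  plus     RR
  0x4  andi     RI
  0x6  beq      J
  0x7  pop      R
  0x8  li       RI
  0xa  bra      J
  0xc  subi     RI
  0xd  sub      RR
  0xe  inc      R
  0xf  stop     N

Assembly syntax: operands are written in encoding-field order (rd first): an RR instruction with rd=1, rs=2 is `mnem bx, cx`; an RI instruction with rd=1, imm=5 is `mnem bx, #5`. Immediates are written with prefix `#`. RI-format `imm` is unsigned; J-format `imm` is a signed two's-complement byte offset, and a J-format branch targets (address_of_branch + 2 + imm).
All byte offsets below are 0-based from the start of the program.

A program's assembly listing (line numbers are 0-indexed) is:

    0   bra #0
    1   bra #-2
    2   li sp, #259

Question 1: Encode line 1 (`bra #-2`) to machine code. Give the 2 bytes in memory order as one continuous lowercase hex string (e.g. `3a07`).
feaf

1. bra fields op=0xa:4|imm=-2:12 → word affeh → fe af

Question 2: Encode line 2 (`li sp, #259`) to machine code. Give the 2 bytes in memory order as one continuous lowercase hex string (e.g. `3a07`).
L2: li op=0x8:4|rd=7:3|imm=259:9 ⇒ 0x8f03 ⇒ little 03 8f

038f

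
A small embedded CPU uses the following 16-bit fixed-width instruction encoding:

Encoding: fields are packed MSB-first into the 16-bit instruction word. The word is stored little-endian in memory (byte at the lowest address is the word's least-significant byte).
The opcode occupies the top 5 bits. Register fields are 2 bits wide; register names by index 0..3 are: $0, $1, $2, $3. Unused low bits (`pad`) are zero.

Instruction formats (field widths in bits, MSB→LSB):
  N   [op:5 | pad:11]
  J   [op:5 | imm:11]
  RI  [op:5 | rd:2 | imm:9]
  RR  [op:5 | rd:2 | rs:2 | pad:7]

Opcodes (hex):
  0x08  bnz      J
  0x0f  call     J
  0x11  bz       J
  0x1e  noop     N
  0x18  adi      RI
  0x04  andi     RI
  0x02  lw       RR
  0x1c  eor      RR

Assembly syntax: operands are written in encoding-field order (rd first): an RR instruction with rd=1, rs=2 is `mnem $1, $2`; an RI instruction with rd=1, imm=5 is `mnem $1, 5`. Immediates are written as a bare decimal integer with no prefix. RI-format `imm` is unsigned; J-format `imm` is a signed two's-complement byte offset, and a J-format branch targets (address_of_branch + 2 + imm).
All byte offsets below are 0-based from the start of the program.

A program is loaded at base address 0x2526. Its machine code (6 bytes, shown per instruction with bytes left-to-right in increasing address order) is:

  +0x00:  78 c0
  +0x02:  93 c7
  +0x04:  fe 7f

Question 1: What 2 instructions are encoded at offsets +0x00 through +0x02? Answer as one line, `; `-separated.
adi $0, 120; adi $3, 403

[00] 78 c0 → 0xc078
  op=0xc078>>11=0x18 ⇒ adi (RI)
  rd: (w>>9)&0x3=0x0 → $0
  imm: (w>>0)&0x1ff=0x78 → 120
[02] 93 c7 → 0xc793
  op=0xc793>>11=0x18 ⇒ adi (RI)
  rd: (w>>9)&0x3=0x3 → $3
  imm: (w>>0)&0x1ff=0x193 → 403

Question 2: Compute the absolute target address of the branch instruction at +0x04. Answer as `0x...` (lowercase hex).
0x252a

+0x04: fe 7f ⇒ word 0x7ffe (little)
  opcode bits[15:11]=0xf: call/J
  imm@[10:0]=0x7fe (s11→-2) ⇒ -2
  target = base 0x2526 + off 0x04 + 2 + imm -2 = 0x252a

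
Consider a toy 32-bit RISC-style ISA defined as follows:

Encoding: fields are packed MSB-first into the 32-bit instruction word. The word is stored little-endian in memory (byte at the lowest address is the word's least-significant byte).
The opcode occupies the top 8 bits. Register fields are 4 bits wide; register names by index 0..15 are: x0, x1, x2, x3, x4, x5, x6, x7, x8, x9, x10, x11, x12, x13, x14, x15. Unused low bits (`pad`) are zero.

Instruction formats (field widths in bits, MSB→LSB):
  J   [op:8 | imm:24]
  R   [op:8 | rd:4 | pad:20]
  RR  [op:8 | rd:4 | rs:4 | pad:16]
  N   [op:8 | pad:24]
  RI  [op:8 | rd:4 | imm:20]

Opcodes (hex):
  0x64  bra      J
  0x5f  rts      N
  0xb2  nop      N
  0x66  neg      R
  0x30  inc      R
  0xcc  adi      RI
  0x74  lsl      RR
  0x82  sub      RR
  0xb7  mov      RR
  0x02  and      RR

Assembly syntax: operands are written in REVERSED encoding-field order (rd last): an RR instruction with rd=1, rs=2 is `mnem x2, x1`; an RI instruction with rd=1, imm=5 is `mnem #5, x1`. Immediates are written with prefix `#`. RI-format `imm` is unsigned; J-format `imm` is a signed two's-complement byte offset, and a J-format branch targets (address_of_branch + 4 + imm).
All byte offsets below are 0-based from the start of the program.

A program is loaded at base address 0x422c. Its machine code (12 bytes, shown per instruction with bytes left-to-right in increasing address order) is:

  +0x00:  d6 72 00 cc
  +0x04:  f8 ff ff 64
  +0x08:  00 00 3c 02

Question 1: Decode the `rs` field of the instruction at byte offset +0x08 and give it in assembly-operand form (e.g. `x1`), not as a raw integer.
x12

off 0x08: read 00 00 3c 02 as little → 0x023c0000
  top 8b → 0x2 → and [RR]
  rd: (w>>20)&0xf=0x3 → x3
  rs: (w>>16)&0xf=0xc → x12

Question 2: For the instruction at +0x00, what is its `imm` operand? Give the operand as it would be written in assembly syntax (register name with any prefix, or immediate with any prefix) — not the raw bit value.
#29398

[00] d6 72 00 cc → 0xcc0072d6
  top 8b → 0xcc → adi [RI]
  [23:20] rd=0 = x0
  [19:0] imm=29398 = #29398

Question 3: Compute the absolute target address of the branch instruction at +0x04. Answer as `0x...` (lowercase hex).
@+04  little-endian(f8 ff ff 64) = 0x64fffff8
  top 8b → 0x64 → bra [J]
  imm@[23:0]=0xfffff8 (s24→-8) ⇒ #-8
  target = base 0x422c + off 0x04 + 4 + imm -8 = 0x422c

0x422c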